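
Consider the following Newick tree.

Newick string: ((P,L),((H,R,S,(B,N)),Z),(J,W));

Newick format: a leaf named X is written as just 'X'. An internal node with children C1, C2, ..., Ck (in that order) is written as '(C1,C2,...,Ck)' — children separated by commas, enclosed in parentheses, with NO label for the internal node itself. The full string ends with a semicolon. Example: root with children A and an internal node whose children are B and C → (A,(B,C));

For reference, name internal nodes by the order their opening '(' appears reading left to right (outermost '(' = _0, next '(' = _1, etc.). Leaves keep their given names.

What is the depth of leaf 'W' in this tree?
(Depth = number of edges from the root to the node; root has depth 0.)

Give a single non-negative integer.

Newick: ((P,L),((H,R,S,(B,N)),Z),(J,W));
Naming internals by '(' encounter order: outermost '(' = _0, next = _1, ...
Query node: W
Path from root: _0 -> _5 -> W
Depth of W: 2 (number of edges from root)

Answer: 2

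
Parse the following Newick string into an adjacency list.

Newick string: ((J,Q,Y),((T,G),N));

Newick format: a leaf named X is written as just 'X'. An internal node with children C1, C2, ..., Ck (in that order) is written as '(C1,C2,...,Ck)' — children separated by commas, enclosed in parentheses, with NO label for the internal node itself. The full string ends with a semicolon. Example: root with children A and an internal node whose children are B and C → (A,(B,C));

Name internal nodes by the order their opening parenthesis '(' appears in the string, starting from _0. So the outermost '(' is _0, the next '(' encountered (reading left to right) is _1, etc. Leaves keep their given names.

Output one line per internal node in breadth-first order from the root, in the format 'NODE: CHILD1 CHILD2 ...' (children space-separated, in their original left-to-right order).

Answer: _0: _1 _2
_1: J Q Y
_2: _3 N
_3: T G

Derivation:
Input: ((J,Q,Y),((T,G),N));
Scanning left-to-right, naming '(' by encounter order:
  pos 0: '(' -> open internal node _0 (depth 1)
  pos 1: '(' -> open internal node _1 (depth 2)
  pos 7: ')' -> close internal node _1 (now at depth 1)
  pos 9: '(' -> open internal node _2 (depth 2)
  pos 10: '(' -> open internal node _3 (depth 3)
  pos 14: ')' -> close internal node _3 (now at depth 2)
  pos 17: ')' -> close internal node _2 (now at depth 1)
  pos 18: ')' -> close internal node _0 (now at depth 0)
Total internal nodes: 4
BFS adjacency from root:
  _0: _1 _2
  _1: J Q Y
  _2: _3 N
  _3: T G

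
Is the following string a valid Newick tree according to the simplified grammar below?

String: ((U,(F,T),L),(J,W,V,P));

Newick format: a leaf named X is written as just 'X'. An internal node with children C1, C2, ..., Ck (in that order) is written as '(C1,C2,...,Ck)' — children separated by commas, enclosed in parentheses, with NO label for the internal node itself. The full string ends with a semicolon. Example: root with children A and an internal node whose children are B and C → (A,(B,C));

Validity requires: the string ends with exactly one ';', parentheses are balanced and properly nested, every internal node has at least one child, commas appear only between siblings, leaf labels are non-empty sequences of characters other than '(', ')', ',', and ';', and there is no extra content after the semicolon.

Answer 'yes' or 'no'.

Answer: yes

Derivation:
Input: ((U,(F,T),L),(J,W,V,P));
Paren balance: 4 '(' vs 4 ')' OK
Ends with single ';': True
Full parse: OK
Valid: True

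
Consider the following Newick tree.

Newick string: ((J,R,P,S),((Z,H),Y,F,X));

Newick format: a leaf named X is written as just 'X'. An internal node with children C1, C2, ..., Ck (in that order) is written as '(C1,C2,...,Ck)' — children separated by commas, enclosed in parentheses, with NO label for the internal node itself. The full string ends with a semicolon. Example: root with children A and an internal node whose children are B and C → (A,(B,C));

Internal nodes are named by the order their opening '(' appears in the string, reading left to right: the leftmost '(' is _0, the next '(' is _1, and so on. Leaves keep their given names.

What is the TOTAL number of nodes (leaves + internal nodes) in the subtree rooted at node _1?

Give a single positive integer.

Answer: 5

Derivation:
Newick: ((J,R,P,S),((Z,H),Y,F,X));
Locate _1: it is the '(' at position 1 (the 2nd '(' reading left to right).
Query: subtree rooted at _1
_1: subtree_size = 1 + 4
  J: subtree_size = 1 + 0
  R: subtree_size = 1 + 0
  P: subtree_size = 1 + 0
  S: subtree_size = 1 + 0
Total subtree size of _1: 5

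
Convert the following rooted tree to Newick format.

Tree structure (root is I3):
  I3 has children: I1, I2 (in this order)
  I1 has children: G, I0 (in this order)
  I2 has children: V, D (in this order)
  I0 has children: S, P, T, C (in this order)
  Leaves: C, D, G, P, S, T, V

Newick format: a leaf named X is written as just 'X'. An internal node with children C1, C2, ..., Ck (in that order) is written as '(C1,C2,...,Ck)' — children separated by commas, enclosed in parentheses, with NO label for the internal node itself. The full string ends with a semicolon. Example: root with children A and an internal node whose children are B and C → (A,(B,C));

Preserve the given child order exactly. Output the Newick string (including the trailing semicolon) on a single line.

Answer: ((G,(S,P,T,C)),(V,D));

Derivation:
internal I3 with children ['I1', 'I2']
  internal I1 with children ['G', 'I0']
    leaf 'G' → 'G'
    internal I0 with children ['S', 'P', 'T', 'C']
      leaf 'S' → 'S'
      leaf 'P' → 'P'
      leaf 'T' → 'T'
      leaf 'C' → 'C'
    → '(S,P,T,C)'
  → '(G,(S,P,T,C))'
  internal I2 with children ['V', 'D']
    leaf 'V' → 'V'
    leaf 'D' → 'D'
  → '(V,D)'
→ '((G,(S,P,T,C)),(V,D))'
Final: ((G,(S,P,T,C)),(V,D));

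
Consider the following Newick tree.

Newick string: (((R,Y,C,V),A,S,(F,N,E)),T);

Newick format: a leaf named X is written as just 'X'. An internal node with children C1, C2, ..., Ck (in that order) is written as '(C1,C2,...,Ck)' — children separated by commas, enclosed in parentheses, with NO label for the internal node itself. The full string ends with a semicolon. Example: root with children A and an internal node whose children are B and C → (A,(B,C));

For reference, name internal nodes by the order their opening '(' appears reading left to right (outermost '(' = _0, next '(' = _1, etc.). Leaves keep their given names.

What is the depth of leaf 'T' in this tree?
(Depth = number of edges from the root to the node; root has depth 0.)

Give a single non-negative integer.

Newick: (((R,Y,C,V),A,S,(F,N,E)),T);
Naming internals by '(' encounter order: outermost '(' = _0, next = _1, ...
Query node: T
Path from root: _0 -> T
Depth of T: 1 (number of edges from root)

Answer: 1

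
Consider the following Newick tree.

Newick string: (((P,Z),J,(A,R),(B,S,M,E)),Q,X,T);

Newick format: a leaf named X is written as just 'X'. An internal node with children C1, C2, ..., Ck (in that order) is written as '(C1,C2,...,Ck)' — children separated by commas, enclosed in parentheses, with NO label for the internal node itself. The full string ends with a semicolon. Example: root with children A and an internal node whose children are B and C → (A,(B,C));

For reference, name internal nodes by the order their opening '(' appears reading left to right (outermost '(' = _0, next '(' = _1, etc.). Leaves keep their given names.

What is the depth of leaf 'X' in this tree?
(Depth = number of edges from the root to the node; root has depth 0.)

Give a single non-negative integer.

Answer: 1

Derivation:
Newick: (((P,Z),J,(A,R),(B,S,M,E)),Q,X,T);
Naming internals by '(' encounter order: outermost '(' = _0, next = _1, ...
Query node: X
Path from root: _0 -> X
Depth of X: 1 (number of edges from root)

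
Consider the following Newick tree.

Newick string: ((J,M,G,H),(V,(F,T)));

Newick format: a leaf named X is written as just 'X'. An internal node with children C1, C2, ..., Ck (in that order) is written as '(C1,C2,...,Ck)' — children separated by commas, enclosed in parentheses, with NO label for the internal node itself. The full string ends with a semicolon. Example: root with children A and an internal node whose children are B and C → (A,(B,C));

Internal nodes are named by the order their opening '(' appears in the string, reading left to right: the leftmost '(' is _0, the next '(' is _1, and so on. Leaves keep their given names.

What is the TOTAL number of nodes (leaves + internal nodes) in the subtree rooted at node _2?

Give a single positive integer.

Newick: ((J,M,G,H),(V,(F,T)));
Locate _2: it is the '(' at position 11 (the 3rd '(' reading left to right).
Query: subtree rooted at _2
_2: subtree_size = 1 + 4
  V: subtree_size = 1 + 0
  _3: subtree_size = 1 + 2
    F: subtree_size = 1 + 0
    T: subtree_size = 1 + 0
Total subtree size of _2: 5

Answer: 5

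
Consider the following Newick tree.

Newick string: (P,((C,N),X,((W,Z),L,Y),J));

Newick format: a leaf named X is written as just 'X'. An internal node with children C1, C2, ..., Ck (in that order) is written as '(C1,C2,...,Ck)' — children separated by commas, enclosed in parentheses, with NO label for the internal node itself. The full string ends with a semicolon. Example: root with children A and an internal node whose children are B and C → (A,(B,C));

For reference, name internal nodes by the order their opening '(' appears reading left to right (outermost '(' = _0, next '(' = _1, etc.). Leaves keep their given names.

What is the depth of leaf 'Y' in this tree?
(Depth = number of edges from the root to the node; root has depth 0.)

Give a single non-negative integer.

Answer: 3

Derivation:
Newick: (P,((C,N),X,((W,Z),L,Y),J));
Naming internals by '(' encounter order: outermost '(' = _0, next = _1, ...
Query node: Y
Path from root: _0 -> _1 -> _3 -> Y
Depth of Y: 3 (number of edges from root)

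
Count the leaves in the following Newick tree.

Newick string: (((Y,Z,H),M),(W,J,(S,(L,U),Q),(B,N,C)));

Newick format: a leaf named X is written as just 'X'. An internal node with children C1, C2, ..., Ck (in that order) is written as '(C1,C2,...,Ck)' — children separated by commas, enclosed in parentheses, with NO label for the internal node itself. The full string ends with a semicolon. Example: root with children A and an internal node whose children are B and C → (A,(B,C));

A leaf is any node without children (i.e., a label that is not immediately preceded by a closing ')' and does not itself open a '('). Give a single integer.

Newick: (((Y,Z,H),M),(W,J,(S,(L,U),Q),(B,N,C)));
Scan left-to-right; a leaf is any maximal label run not followed by '(':
  pos 3: leaf 'Y' → count = 1
  pos 5: leaf 'Z' → count = 2
  pos 7: leaf 'H' → count = 3
  pos 10: leaf 'M' → count = 4
  pos 14: leaf 'W' → count = 5
  pos 16: leaf 'J' → count = 6
  pos 19: leaf 'S' → count = 7
  pos 22: leaf 'L' → count = 8
  pos 24: leaf 'U' → count = 9
  pos 27: leaf 'Q' → count = 10
  pos 31: leaf 'B' → count = 11
  pos 33: leaf 'N' → count = 12
  pos 35: leaf 'C' → count = 13
Total leaves: 13

Answer: 13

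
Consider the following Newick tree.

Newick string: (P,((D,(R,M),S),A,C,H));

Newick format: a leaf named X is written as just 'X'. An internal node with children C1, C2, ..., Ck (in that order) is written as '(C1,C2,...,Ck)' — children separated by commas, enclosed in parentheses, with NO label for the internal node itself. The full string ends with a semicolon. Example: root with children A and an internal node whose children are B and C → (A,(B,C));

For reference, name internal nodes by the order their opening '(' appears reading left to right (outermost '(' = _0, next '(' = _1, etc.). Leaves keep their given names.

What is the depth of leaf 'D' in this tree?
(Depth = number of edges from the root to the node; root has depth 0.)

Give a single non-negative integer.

Newick: (P,((D,(R,M),S),A,C,H));
Naming internals by '(' encounter order: outermost '(' = _0, next = _1, ...
Query node: D
Path from root: _0 -> _1 -> _2 -> D
Depth of D: 3 (number of edges from root)

Answer: 3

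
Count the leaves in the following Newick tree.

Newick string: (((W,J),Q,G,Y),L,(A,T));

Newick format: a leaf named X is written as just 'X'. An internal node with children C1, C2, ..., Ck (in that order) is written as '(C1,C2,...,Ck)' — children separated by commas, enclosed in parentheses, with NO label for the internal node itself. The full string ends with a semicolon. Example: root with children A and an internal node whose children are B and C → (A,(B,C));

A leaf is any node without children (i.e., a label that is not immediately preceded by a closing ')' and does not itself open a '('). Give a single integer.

Answer: 8

Derivation:
Newick: (((W,J),Q,G,Y),L,(A,T));
Scan left-to-right; a leaf is any maximal label run not followed by '(':
  pos 3: leaf 'W' → count = 1
  pos 5: leaf 'J' → count = 2
  pos 8: leaf 'Q' → count = 3
  pos 10: leaf 'G' → count = 4
  pos 12: leaf 'Y' → count = 5
  pos 15: leaf 'L' → count = 6
  pos 18: leaf 'A' → count = 7
  pos 20: leaf 'T' → count = 8
Total leaves: 8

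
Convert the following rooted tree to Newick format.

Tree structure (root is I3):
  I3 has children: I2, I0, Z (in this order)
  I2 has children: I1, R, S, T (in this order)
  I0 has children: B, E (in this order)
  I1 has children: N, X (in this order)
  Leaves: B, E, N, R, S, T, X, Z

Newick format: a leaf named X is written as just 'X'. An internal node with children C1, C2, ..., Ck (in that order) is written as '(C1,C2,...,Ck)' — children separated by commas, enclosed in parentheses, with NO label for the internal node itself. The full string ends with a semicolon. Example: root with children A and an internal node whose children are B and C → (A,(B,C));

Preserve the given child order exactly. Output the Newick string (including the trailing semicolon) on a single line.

Answer: (((N,X),R,S,T),(B,E),Z);

Derivation:
internal I3 with children ['I2', 'I0', 'Z']
  internal I2 with children ['I1', 'R', 'S', 'T']
    internal I1 with children ['N', 'X']
      leaf 'N' → 'N'
      leaf 'X' → 'X'
    → '(N,X)'
    leaf 'R' → 'R'
    leaf 'S' → 'S'
    leaf 'T' → 'T'
  → '((N,X),R,S,T)'
  internal I0 with children ['B', 'E']
    leaf 'B' → 'B'
    leaf 'E' → 'E'
  → '(B,E)'
  leaf 'Z' → 'Z'
→ '(((N,X),R,S,T),(B,E),Z)'
Final: (((N,X),R,S,T),(B,E),Z);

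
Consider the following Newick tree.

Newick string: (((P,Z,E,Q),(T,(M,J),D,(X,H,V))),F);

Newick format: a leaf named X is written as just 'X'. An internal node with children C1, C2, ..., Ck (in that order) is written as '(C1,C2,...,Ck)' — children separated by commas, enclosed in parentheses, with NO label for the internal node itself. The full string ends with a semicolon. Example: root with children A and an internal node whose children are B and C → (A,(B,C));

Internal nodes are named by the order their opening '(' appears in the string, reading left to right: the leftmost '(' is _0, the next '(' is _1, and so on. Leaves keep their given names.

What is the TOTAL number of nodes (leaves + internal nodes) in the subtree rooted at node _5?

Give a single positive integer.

Newick: (((P,Z,E,Q),(T,(M,J),D,(X,H,V))),F);
Locate _5: it is the '(' at position 23 (the 6th '(' reading left to right).
Query: subtree rooted at _5
_5: subtree_size = 1 + 3
  X: subtree_size = 1 + 0
  H: subtree_size = 1 + 0
  V: subtree_size = 1 + 0
Total subtree size of _5: 4

Answer: 4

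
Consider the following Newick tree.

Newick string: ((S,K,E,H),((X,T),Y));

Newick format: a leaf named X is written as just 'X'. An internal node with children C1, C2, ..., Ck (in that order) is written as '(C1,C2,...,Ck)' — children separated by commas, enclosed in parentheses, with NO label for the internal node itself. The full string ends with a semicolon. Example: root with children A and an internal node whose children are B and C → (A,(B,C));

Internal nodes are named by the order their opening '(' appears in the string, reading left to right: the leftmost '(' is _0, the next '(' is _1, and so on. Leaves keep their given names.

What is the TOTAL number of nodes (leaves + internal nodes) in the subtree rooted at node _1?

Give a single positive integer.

Answer: 5

Derivation:
Newick: ((S,K,E,H),((X,T),Y));
Locate _1: it is the '(' at position 1 (the 2nd '(' reading left to right).
Query: subtree rooted at _1
_1: subtree_size = 1 + 4
  S: subtree_size = 1 + 0
  K: subtree_size = 1 + 0
  E: subtree_size = 1 + 0
  H: subtree_size = 1 + 0
Total subtree size of _1: 5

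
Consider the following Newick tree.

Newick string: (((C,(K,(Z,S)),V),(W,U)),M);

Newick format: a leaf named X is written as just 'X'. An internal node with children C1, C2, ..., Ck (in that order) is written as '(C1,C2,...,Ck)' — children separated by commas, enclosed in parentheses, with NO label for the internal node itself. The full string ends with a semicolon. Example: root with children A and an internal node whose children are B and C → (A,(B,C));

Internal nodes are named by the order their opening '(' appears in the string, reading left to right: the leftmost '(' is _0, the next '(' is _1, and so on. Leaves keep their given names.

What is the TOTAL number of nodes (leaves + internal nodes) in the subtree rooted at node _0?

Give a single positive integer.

Answer: 14

Derivation:
Newick: (((C,(K,(Z,S)),V),(W,U)),M);
Locate _0: it is the '(' at position 0 (the 1st '(' reading left to right).
Query: subtree rooted at _0
_0: subtree_size = 1 + 13
  _1: subtree_size = 1 + 11
    _2: subtree_size = 1 + 7
      C: subtree_size = 1 + 0
      _3: subtree_size = 1 + 4
        K: subtree_size = 1 + 0
        _4: subtree_size = 1 + 2
          Z: subtree_size = 1 + 0
          S: subtree_size = 1 + 0
      V: subtree_size = 1 + 0
    _5: subtree_size = 1 + 2
      W: subtree_size = 1 + 0
      U: subtree_size = 1 + 0
  M: subtree_size = 1 + 0
Total subtree size of _0: 14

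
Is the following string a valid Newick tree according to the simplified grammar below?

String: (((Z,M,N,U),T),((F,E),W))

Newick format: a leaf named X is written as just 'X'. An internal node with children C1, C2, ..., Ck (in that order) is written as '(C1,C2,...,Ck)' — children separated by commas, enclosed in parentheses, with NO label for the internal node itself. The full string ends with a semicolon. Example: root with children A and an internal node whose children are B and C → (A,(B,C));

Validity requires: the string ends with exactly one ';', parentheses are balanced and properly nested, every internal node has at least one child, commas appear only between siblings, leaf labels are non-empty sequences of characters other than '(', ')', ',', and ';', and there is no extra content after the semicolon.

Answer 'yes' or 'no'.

Answer: no

Derivation:
Input: (((Z,M,N,U),T),((F,E),W))
Paren balance: 5 '(' vs 5 ')' OK
Ends with single ';': False
Full parse: FAILS (must end with ;)
Valid: False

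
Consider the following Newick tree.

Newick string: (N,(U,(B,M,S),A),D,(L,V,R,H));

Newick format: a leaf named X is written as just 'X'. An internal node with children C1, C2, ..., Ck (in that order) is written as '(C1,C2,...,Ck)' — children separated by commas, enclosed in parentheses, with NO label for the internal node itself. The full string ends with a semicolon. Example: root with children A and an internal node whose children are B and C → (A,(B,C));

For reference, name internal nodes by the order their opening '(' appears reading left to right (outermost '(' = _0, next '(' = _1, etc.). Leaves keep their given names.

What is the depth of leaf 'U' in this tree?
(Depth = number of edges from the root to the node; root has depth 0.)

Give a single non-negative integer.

Answer: 2

Derivation:
Newick: (N,(U,(B,M,S),A),D,(L,V,R,H));
Naming internals by '(' encounter order: outermost '(' = _0, next = _1, ...
Query node: U
Path from root: _0 -> _1 -> U
Depth of U: 2 (number of edges from root)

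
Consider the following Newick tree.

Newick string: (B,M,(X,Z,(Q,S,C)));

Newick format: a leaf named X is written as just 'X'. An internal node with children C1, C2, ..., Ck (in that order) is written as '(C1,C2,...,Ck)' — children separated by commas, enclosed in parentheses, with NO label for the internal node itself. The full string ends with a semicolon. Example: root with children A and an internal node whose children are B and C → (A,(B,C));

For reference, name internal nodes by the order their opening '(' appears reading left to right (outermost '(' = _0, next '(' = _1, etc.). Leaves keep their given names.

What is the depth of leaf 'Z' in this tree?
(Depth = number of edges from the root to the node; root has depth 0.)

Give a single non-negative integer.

Newick: (B,M,(X,Z,(Q,S,C)));
Naming internals by '(' encounter order: outermost '(' = _0, next = _1, ...
Query node: Z
Path from root: _0 -> _1 -> Z
Depth of Z: 2 (number of edges from root)

Answer: 2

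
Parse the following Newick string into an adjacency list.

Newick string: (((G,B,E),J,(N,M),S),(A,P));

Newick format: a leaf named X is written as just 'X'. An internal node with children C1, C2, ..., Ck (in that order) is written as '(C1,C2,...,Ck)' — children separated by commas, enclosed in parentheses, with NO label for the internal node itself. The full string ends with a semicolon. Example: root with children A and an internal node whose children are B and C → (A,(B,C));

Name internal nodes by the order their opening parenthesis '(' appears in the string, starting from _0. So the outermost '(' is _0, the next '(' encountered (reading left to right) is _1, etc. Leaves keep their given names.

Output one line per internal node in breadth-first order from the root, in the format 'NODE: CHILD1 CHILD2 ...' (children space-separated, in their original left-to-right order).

Answer: _0: _1 _4
_1: _2 J _3 S
_4: A P
_2: G B E
_3: N M

Derivation:
Input: (((G,B,E),J,(N,M),S),(A,P));
Scanning left-to-right, naming '(' by encounter order:
  pos 0: '(' -> open internal node _0 (depth 1)
  pos 1: '(' -> open internal node _1 (depth 2)
  pos 2: '(' -> open internal node _2 (depth 3)
  pos 8: ')' -> close internal node _2 (now at depth 2)
  pos 12: '(' -> open internal node _3 (depth 3)
  pos 16: ')' -> close internal node _3 (now at depth 2)
  pos 19: ')' -> close internal node _1 (now at depth 1)
  pos 21: '(' -> open internal node _4 (depth 2)
  pos 25: ')' -> close internal node _4 (now at depth 1)
  pos 26: ')' -> close internal node _0 (now at depth 0)
Total internal nodes: 5
BFS adjacency from root:
  _0: _1 _4
  _1: _2 J _3 S
  _4: A P
  _2: G B E
  _3: N M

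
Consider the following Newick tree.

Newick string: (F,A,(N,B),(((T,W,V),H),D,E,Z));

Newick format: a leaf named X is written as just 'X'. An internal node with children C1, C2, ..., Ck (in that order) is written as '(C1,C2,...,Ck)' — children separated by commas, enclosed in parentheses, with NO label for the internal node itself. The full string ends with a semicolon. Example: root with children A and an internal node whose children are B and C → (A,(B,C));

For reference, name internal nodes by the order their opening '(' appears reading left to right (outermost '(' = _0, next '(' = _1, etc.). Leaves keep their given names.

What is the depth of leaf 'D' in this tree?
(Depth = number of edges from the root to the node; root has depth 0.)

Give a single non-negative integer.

Newick: (F,A,(N,B),(((T,W,V),H),D,E,Z));
Naming internals by '(' encounter order: outermost '(' = _0, next = _1, ...
Query node: D
Path from root: _0 -> _2 -> D
Depth of D: 2 (number of edges from root)

Answer: 2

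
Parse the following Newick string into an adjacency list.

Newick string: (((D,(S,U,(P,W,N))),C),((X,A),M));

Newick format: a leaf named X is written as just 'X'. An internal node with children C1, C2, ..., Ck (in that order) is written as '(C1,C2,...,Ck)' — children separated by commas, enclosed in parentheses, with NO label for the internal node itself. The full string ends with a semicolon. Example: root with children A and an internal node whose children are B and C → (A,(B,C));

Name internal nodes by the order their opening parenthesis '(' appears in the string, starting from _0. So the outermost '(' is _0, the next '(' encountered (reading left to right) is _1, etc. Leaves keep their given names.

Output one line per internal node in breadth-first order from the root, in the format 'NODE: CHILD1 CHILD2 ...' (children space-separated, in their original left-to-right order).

Answer: _0: _1 _5
_1: _2 C
_5: _6 M
_2: D _3
_6: X A
_3: S U _4
_4: P W N

Derivation:
Input: (((D,(S,U,(P,W,N))),C),((X,A),M));
Scanning left-to-right, naming '(' by encounter order:
  pos 0: '(' -> open internal node _0 (depth 1)
  pos 1: '(' -> open internal node _1 (depth 2)
  pos 2: '(' -> open internal node _2 (depth 3)
  pos 5: '(' -> open internal node _3 (depth 4)
  pos 10: '(' -> open internal node _4 (depth 5)
  pos 16: ')' -> close internal node _4 (now at depth 4)
  pos 17: ')' -> close internal node _3 (now at depth 3)
  pos 18: ')' -> close internal node _2 (now at depth 2)
  pos 21: ')' -> close internal node _1 (now at depth 1)
  pos 23: '(' -> open internal node _5 (depth 2)
  pos 24: '(' -> open internal node _6 (depth 3)
  pos 28: ')' -> close internal node _6 (now at depth 2)
  pos 31: ')' -> close internal node _5 (now at depth 1)
  pos 32: ')' -> close internal node _0 (now at depth 0)
Total internal nodes: 7
BFS adjacency from root:
  _0: _1 _5
  _1: _2 C
  _5: _6 M
  _2: D _3
  _6: X A
  _3: S U _4
  _4: P W N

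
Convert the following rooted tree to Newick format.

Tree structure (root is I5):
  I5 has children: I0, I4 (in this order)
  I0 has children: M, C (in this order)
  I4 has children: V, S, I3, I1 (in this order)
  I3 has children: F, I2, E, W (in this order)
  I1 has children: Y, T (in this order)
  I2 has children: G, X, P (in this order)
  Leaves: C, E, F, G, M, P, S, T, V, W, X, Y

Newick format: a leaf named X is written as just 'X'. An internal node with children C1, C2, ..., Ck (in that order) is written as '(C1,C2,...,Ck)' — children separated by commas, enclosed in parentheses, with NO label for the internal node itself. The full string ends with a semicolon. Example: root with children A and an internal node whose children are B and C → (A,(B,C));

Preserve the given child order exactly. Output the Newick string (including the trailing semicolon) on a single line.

internal I5 with children ['I0', 'I4']
  internal I0 with children ['M', 'C']
    leaf 'M' → 'M'
    leaf 'C' → 'C'
  → '(M,C)'
  internal I4 with children ['V', 'S', 'I3', 'I1']
    leaf 'V' → 'V'
    leaf 'S' → 'S'
    internal I3 with children ['F', 'I2', 'E', 'W']
      leaf 'F' → 'F'
      internal I2 with children ['G', 'X', 'P']
        leaf 'G' → 'G'
        leaf 'X' → 'X'
        leaf 'P' → 'P'
      → '(G,X,P)'
      leaf 'E' → 'E'
      leaf 'W' → 'W'
    → '(F,(G,X,P),E,W)'
    internal I1 with children ['Y', 'T']
      leaf 'Y' → 'Y'
      leaf 'T' → 'T'
    → '(Y,T)'
  → '(V,S,(F,(G,X,P),E,W),(Y,T))'
→ '((M,C),(V,S,(F,(G,X,P),E,W),(Y,T)))'
Final: ((M,C),(V,S,(F,(G,X,P),E,W),(Y,T)));

Answer: ((M,C),(V,S,(F,(G,X,P),E,W),(Y,T)));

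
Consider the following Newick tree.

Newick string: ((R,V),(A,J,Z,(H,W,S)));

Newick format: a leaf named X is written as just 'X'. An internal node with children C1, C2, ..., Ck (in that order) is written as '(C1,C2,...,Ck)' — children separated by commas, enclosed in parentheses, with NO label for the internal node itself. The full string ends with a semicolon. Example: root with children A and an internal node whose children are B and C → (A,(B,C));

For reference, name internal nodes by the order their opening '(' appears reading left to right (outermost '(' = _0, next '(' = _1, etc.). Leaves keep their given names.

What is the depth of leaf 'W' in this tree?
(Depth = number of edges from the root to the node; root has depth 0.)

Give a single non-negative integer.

Newick: ((R,V),(A,J,Z,(H,W,S)));
Naming internals by '(' encounter order: outermost '(' = _0, next = _1, ...
Query node: W
Path from root: _0 -> _2 -> _3 -> W
Depth of W: 3 (number of edges from root)

Answer: 3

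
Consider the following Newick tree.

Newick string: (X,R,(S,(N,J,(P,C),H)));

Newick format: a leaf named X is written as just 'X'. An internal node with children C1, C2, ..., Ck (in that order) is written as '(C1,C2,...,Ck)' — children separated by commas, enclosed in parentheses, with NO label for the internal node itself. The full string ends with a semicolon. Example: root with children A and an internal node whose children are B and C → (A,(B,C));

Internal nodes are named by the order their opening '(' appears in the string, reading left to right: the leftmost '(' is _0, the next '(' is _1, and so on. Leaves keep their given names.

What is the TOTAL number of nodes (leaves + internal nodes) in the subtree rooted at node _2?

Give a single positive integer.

Answer: 7

Derivation:
Newick: (X,R,(S,(N,J,(P,C),H)));
Locate _2: it is the '(' at position 8 (the 3rd '(' reading left to right).
Query: subtree rooted at _2
_2: subtree_size = 1 + 6
  N: subtree_size = 1 + 0
  J: subtree_size = 1 + 0
  _3: subtree_size = 1 + 2
    P: subtree_size = 1 + 0
    C: subtree_size = 1 + 0
  H: subtree_size = 1 + 0
Total subtree size of _2: 7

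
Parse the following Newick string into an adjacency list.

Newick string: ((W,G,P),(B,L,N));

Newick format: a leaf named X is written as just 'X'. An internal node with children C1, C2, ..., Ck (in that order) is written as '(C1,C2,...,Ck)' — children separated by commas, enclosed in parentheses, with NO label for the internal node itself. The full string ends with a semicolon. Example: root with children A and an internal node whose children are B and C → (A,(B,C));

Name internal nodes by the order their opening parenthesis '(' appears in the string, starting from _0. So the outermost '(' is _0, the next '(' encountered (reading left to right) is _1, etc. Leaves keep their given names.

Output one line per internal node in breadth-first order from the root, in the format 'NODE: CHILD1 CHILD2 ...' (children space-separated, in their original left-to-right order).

Input: ((W,G,P),(B,L,N));
Scanning left-to-right, naming '(' by encounter order:
  pos 0: '(' -> open internal node _0 (depth 1)
  pos 1: '(' -> open internal node _1 (depth 2)
  pos 7: ')' -> close internal node _1 (now at depth 1)
  pos 9: '(' -> open internal node _2 (depth 2)
  pos 15: ')' -> close internal node _2 (now at depth 1)
  pos 16: ')' -> close internal node _0 (now at depth 0)
Total internal nodes: 3
BFS adjacency from root:
  _0: _1 _2
  _1: W G P
  _2: B L N

Answer: _0: _1 _2
_1: W G P
_2: B L N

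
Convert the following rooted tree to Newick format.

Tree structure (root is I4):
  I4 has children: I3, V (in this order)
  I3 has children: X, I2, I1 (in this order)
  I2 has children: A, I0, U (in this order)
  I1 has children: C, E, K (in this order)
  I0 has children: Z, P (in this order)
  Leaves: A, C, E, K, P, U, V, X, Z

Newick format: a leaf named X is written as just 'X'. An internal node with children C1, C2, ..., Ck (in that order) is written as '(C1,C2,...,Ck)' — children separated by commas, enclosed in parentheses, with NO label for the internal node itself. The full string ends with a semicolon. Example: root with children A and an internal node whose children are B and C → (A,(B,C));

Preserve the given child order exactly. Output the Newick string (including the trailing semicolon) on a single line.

internal I4 with children ['I3', 'V']
  internal I3 with children ['X', 'I2', 'I1']
    leaf 'X' → 'X'
    internal I2 with children ['A', 'I0', 'U']
      leaf 'A' → 'A'
      internal I0 with children ['Z', 'P']
        leaf 'Z' → 'Z'
        leaf 'P' → 'P'
      → '(Z,P)'
      leaf 'U' → 'U'
    → '(A,(Z,P),U)'
    internal I1 with children ['C', 'E', 'K']
      leaf 'C' → 'C'
      leaf 'E' → 'E'
      leaf 'K' → 'K'
    → '(C,E,K)'
  → '(X,(A,(Z,P),U),(C,E,K))'
  leaf 'V' → 'V'
→ '((X,(A,(Z,P),U),(C,E,K)),V)'
Final: ((X,(A,(Z,P),U),(C,E,K)),V);

Answer: ((X,(A,(Z,P),U),(C,E,K)),V);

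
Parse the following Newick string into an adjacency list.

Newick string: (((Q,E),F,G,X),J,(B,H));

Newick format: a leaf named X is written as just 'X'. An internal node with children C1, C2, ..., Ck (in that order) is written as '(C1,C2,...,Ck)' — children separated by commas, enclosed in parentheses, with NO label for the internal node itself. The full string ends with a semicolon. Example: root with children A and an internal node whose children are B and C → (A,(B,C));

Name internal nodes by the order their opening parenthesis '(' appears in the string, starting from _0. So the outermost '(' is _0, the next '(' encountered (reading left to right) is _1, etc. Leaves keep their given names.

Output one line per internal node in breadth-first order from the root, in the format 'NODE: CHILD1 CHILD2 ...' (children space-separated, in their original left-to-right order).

Answer: _0: _1 J _3
_1: _2 F G X
_3: B H
_2: Q E

Derivation:
Input: (((Q,E),F,G,X),J,(B,H));
Scanning left-to-right, naming '(' by encounter order:
  pos 0: '(' -> open internal node _0 (depth 1)
  pos 1: '(' -> open internal node _1 (depth 2)
  pos 2: '(' -> open internal node _2 (depth 3)
  pos 6: ')' -> close internal node _2 (now at depth 2)
  pos 13: ')' -> close internal node _1 (now at depth 1)
  pos 17: '(' -> open internal node _3 (depth 2)
  pos 21: ')' -> close internal node _3 (now at depth 1)
  pos 22: ')' -> close internal node _0 (now at depth 0)
Total internal nodes: 4
BFS adjacency from root:
  _0: _1 J _3
  _1: _2 F G X
  _3: B H
  _2: Q E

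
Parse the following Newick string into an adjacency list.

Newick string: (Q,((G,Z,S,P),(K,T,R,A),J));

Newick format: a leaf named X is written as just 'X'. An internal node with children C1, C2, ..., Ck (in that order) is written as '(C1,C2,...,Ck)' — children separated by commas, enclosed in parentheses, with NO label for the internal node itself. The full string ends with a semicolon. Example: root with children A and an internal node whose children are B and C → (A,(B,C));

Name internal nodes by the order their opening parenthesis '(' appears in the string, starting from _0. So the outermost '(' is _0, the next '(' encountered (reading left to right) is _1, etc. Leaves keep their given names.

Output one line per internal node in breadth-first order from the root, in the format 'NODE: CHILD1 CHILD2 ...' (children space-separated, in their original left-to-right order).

Input: (Q,((G,Z,S,P),(K,T,R,A),J));
Scanning left-to-right, naming '(' by encounter order:
  pos 0: '(' -> open internal node _0 (depth 1)
  pos 3: '(' -> open internal node _1 (depth 2)
  pos 4: '(' -> open internal node _2 (depth 3)
  pos 12: ')' -> close internal node _2 (now at depth 2)
  pos 14: '(' -> open internal node _3 (depth 3)
  pos 22: ')' -> close internal node _3 (now at depth 2)
  pos 25: ')' -> close internal node _1 (now at depth 1)
  pos 26: ')' -> close internal node _0 (now at depth 0)
Total internal nodes: 4
BFS adjacency from root:
  _0: Q _1
  _1: _2 _3 J
  _2: G Z S P
  _3: K T R A

Answer: _0: Q _1
_1: _2 _3 J
_2: G Z S P
_3: K T R A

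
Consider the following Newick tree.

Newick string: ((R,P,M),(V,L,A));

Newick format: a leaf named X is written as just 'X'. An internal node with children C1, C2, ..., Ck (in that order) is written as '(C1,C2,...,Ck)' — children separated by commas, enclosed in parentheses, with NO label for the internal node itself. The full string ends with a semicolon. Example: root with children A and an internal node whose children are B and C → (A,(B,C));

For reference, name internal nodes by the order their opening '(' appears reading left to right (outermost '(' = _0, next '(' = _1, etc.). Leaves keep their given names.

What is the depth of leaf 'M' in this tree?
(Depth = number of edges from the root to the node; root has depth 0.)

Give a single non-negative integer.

Answer: 2

Derivation:
Newick: ((R,P,M),(V,L,A));
Naming internals by '(' encounter order: outermost '(' = _0, next = _1, ...
Query node: M
Path from root: _0 -> _1 -> M
Depth of M: 2 (number of edges from root)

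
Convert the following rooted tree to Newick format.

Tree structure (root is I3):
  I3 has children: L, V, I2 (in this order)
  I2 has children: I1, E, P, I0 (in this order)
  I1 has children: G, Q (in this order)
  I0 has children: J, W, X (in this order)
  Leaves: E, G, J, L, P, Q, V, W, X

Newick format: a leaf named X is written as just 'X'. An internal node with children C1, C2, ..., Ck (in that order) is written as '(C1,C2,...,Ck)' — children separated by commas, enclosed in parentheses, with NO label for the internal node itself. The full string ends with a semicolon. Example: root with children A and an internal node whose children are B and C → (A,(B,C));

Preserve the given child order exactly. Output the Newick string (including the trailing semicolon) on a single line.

Answer: (L,V,((G,Q),E,P,(J,W,X)));

Derivation:
internal I3 with children ['L', 'V', 'I2']
  leaf 'L' → 'L'
  leaf 'V' → 'V'
  internal I2 with children ['I1', 'E', 'P', 'I0']
    internal I1 with children ['G', 'Q']
      leaf 'G' → 'G'
      leaf 'Q' → 'Q'
    → '(G,Q)'
    leaf 'E' → 'E'
    leaf 'P' → 'P'
    internal I0 with children ['J', 'W', 'X']
      leaf 'J' → 'J'
      leaf 'W' → 'W'
      leaf 'X' → 'X'
    → '(J,W,X)'
  → '((G,Q),E,P,(J,W,X))'
→ '(L,V,((G,Q),E,P,(J,W,X)))'
Final: (L,V,((G,Q),E,P,(J,W,X)));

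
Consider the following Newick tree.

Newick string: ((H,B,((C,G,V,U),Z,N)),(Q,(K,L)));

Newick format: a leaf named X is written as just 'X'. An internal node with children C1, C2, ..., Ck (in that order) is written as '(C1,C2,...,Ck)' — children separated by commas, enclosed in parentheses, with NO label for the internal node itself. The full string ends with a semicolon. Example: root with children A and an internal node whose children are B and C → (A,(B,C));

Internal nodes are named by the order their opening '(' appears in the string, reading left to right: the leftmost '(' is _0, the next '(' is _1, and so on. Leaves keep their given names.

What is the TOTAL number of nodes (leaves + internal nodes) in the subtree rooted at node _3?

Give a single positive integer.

Answer: 5

Derivation:
Newick: ((H,B,((C,G,V,U),Z,N)),(Q,(K,L)));
Locate _3: it is the '(' at position 7 (the 4th '(' reading left to right).
Query: subtree rooted at _3
_3: subtree_size = 1 + 4
  C: subtree_size = 1 + 0
  G: subtree_size = 1 + 0
  V: subtree_size = 1 + 0
  U: subtree_size = 1 + 0
Total subtree size of _3: 5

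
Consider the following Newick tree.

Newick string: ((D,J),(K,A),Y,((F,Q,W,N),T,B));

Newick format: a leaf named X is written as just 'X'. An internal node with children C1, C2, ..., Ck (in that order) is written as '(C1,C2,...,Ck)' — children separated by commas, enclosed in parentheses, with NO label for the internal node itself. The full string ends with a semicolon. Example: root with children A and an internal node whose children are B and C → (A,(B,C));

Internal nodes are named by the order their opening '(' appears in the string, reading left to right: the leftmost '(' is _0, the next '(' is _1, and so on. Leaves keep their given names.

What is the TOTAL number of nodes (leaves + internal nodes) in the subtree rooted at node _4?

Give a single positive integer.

Newick: ((D,J),(K,A),Y,((F,Q,W,N),T,B));
Locate _4: it is the '(' at position 16 (the 5th '(' reading left to right).
Query: subtree rooted at _4
_4: subtree_size = 1 + 4
  F: subtree_size = 1 + 0
  Q: subtree_size = 1 + 0
  W: subtree_size = 1 + 0
  N: subtree_size = 1 + 0
Total subtree size of _4: 5

Answer: 5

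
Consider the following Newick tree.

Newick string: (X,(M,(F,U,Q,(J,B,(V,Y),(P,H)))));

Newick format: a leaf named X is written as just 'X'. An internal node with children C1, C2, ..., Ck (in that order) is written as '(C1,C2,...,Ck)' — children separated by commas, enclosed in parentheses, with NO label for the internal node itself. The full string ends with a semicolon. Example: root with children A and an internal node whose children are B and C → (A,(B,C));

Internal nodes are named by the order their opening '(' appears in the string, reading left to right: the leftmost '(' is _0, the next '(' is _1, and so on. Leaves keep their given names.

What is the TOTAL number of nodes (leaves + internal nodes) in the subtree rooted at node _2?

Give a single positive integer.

Newick: (X,(M,(F,U,Q,(J,B,(V,Y),(P,H)))));
Locate _2: it is the '(' at position 6 (the 3rd '(' reading left to right).
Query: subtree rooted at _2
_2: subtree_size = 1 + 12
  F: subtree_size = 1 + 0
  U: subtree_size = 1 + 0
  Q: subtree_size = 1 + 0
  _3: subtree_size = 1 + 8
    J: subtree_size = 1 + 0
    B: subtree_size = 1 + 0
    _4: subtree_size = 1 + 2
      V: subtree_size = 1 + 0
      Y: subtree_size = 1 + 0
    _5: subtree_size = 1 + 2
      P: subtree_size = 1 + 0
      H: subtree_size = 1 + 0
Total subtree size of _2: 13

Answer: 13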